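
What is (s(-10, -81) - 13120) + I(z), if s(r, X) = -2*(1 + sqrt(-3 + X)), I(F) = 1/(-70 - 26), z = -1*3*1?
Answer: -1259713/96 - 4*I*sqrt(21) ≈ -13122.0 - 18.33*I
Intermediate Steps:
z = -3 (z = -3*1 = -3)
I(F) = -1/96 (I(F) = 1/(-96) = -1/96)
s(r, X) = -2 - 2*sqrt(-3 + X)
(s(-10, -81) - 13120) + I(z) = ((-2 - 2*sqrt(-3 - 81)) - 13120) - 1/96 = ((-2 - 4*I*sqrt(21)) - 13120) - 1/96 = (-13122 - 4*I*sqrt(21)) - 1/96 = -1259713/96 - 4*I*sqrt(21)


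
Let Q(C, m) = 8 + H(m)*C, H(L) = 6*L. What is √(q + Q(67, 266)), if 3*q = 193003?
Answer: √1541469/3 ≈ 413.85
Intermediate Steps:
q = 193003/3 (q = (⅓)*193003 = 193003/3 ≈ 64334.)
Q(C, m) = 8 + 6*C*m (Q(C, m) = 8 + (6*m)*C = 8 + 6*C*m)
√(q + Q(67, 266)) = √(193003/3 + (8 + 6*67*266)) = √(193003/3 + (8 + 106932)) = √(193003/3 + 106940) = √(513823/3) = √1541469/3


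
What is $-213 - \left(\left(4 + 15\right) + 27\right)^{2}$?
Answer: $-2329$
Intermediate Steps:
$-213 - \left(\left(4 + 15\right) + 27\right)^{2} = -213 - \left(19 + 27\right)^{2} = -213 - 46^{2} = -213 - 2116 = -2329$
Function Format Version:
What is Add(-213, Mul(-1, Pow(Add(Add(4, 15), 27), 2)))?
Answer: -2329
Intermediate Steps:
Add(-213, Mul(-1, Pow(Add(Add(4, 15), 27), 2))) = Add(-213, Mul(-1, Pow(Add(19, 27), 2))) = Add(-213, Mul(-1, Pow(46, 2))) = Add(-213, Mul(-1, 2116)) = Add(-213, -2116) = -2329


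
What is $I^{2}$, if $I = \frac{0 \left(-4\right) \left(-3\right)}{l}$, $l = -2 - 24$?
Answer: $0$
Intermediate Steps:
$l = -26$ ($l = -2 - 24 = -26$)
$I = 0$ ($I = \frac{0 \left(-4\right) \left(-3\right)}{-26} = 0 \left(-3\right) \left(- \frac{1}{26}\right) = 0 \left(- \frac{1}{26}\right) = 0$)
$I^{2} = 0^{2} = 0$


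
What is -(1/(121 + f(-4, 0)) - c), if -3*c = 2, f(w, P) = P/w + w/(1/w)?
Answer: -277/411 ≈ -0.67397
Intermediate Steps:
f(w, P) = w² + P/w (f(w, P) = P/w + w*w = P/w + w² = w² + P/w)
c = -⅔ (c = -⅓*2 = -⅔ ≈ -0.66667)
-(1/(121 + f(-4, 0)) - c) = -(1/(121 + (0 + (-4)³)/(-4)) - 1*(-⅔)) = -(1/(121 - (0 - 64)/4) + ⅔) = -(1/(121 - ¼*(-64)) + ⅔) = -(1/(121 + 16) + ⅔) = -(1/137 + ⅔) = -1*277/411 = -277/411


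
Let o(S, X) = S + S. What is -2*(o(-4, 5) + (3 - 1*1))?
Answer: 12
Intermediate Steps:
o(S, X) = 2*S
-2*(o(-4, 5) + (3 - 1*1)) = -2*(2*(-4) + (3 - 1*1)) = -2*(-8 + (3 - 1)) = -2*(-8 + 2) = -2*(-6) = 12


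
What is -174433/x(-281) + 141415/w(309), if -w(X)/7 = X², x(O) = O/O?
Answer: -116585402326/668367 ≈ -1.7443e+5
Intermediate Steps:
x(O) = 1
w(X) = -7*X²
-174433/x(-281) + 141415/w(309) = -174433/1 + 141415/((-7*309²)) = -174433*1 + 141415/((-7*95481)) = -174433 + 141415/(-668367) = -174433 + 141415*(-1/668367) = -174433 - 141415/668367 = -116585402326/668367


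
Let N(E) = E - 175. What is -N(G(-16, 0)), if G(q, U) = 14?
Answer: 161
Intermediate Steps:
N(E) = -175 + E
-N(G(-16, 0)) = -(-175 + 14) = -1*(-161) = 161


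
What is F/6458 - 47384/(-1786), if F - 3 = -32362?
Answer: 124106349/5766994 ≈ 21.520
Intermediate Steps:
F = -32359 (F = 3 - 32362 = -32359)
F/6458 - 47384/(-1786) = -32359/6458 - 47384/(-1786) = -32359*1/6458 - 47384*(-1/1786) = -32359/6458 + 23692/893 = 124106349/5766994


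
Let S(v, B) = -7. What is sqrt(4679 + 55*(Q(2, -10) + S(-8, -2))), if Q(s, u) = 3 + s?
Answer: sqrt(4569) ≈ 67.594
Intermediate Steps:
sqrt(4679 + 55*(Q(2, -10) + S(-8, -2))) = sqrt(4679 + 55*((3 + 2) - 7)) = sqrt(4679 + 55*(5 - 7)) = sqrt(4679 + 55*(-2)) = sqrt(4679 - 110) = sqrt(4569)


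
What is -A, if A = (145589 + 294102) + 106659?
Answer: -546350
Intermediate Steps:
A = 546350 (A = 439691 + 106659 = 546350)
-A = -1*546350 = -546350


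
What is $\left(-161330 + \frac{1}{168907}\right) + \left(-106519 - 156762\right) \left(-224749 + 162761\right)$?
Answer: $\frac{2756579349941287}{168907} \approx 1.632 \cdot 10^{10}$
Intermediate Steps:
$\left(-161330 + \frac{1}{168907}\right) + \left(-106519 - 156762\right) \left(-224749 + 162761\right) = \left(-161330 + \frac{1}{168907}\right) - -16320262628 = - \frac{27249766309}{168907} + 16320262628 = \frac{2756579349941287}{168907}$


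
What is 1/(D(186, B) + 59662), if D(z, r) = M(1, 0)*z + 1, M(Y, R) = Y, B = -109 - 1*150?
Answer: 1/59849 ≈ 1.6709e-5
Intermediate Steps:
B = -259 (B = -109 - 150 = -259)
D(z, r) = 1 + z (D(z, r) = 1*z + 1 = z + 1 = 1 + z)
1/(D(186, B) + 59662) = 1/((1 + 186) + 59662) = 1/(187 + 59662) = 1/59849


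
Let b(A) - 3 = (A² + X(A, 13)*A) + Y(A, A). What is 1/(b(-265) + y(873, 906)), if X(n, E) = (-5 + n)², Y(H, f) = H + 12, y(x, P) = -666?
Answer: -1/19249191 ≈ -5.1950e-8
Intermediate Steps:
Y(H, f) = 12 + H
b(A) = 15 + A + A² + A*(-5 + A)² (b(A) = 3 + ((A² + (-5 + A)²*A) + (12 + A)) = 3 + ((A² + A*(-5 + A)²) + (12 + A)) = 3 + (12 + A + A² + A*(-5 + A)²) = 15 + A + A² + A*(-5 + A)²)
1/(b(-265) + y(873, 906)) = 1/((15 - 265 + (-265)² - 265*(-5 - 265)²) - 666) = 1/((15 - 265 + 70225 - 265*(-270)²) - 666) = 1/((15 - 265 + 70225 - 265*72900) - 666) = 1/((15 - 265 + 70225 - 19318500) - 666) = 1/(-19248525 - 666) = 1/(-19249191) = -1/19249191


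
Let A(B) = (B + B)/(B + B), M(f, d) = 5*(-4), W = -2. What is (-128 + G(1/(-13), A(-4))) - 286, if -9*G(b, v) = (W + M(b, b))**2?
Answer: -4210/9 ≈ -467.78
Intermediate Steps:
M(f, d) = -20
A(B) = 1 (A(B) = (2*B)/((2*B)) = (2*B)*(1/(2*B)) = 1)
G(b, v) = -484/9 (G(b, v) = -(-2 - 20)**2/9 = -1/9*(-22)**2 = -1/9*484 = -484/9)
(-128 + G(1/(-13), A(-4))) - 286 = (-128 - 484/9) - 286 = -1636/9 - 286 = -4210/9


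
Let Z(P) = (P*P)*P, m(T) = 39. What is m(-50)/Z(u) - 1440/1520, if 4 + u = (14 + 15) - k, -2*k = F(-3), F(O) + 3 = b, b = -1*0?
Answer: -1862886/1972637 ≈ -0.94436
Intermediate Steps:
b = 0
F(O) = -3 (F(O) = -3 + 0 = -3)
k = 3/2 (k = -1/2*(-3) = 3/2 ≈ 1.5000)
u = 47/2 (u = -4 + ((14 + 15) - 1*3/2) = -4 + (29 - 3/2) = -4 + 55/2 = 47/2 ≈ 23.500)
Z(P) = P**3 (Z(P) = P**2*P = P**3)
m(-50)/Z(u) - 1440/1520 = 39/((47/2)**3) - 1440/1520 = 39/(103823/8) - 1440*1/1520 = 39*(8/103823) - 18/19 = 312/103823 - 18/19 = -1862886/1972637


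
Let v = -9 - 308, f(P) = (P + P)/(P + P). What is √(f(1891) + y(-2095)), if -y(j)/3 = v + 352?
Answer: 2*I*√26 ≈ 10.198*I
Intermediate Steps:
f(P) = 1 (f(P) = (2*P)/((2*P)) = (2*P)*(1/(2*P)) = 1)
v = -317
y(j) = -105 (y(j) = -3*(-317 + 352) = -3*35 = -105)
√(f(1891) + y(-2095)) = √(1 - 105) = √(-104) = 2*I*√26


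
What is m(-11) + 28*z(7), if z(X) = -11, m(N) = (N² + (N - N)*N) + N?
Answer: -198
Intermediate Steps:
m(N) = N + N² (m(N) = (N² + 0*N) + N = (N² + 0) + N = N² + N = N + N²)
m(-11) + 28*z(7) = -11*(1 - 11) + 28*(-11) = -11*(-10) - 308 = 110 - 308 = -198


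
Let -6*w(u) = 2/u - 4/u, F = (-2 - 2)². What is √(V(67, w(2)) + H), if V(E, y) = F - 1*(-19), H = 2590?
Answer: 5*√105 ≈ 51.235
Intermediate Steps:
F = 16 (F = (-4)² = 16)
w(u) = 1/(3*u) (w(u) = -(2/u - 4/u)/6 = -(-1)/(3*u) = 1/(3*u))
V(E, y) = 35 (V(E, y) = 16 - 1*(-19) = 16 + 19 = 35)
√(V(67, w(2)) + H) = √(35 + 2590) = √2625 = 5*√105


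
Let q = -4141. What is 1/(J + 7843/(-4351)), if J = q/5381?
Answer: -23412731/60220674 ≈ -0.38878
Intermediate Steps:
J = -4141/5381 ≈ -0.76956
1/(J + 7843/(-4351)) = 1/(-4141/5381 + 7843/(-4351)) = 1/(-4141/5381 + 7843*(-1/4351)) = 1/(-4141/5381 - 7843/4351) = 1/(-60220674/23412731) = -23412731/60220674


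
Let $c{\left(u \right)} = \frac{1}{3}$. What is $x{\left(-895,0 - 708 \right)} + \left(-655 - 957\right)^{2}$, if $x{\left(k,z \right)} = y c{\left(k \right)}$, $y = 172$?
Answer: $\frac{7795804}{3} \approx 2.5986 \cdot 10^{6}$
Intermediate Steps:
$c{\left(u \right)} = \frac{1}{3}$
$x{\left(k,z \right)} = \frac{172}{3}$ ($x{\left(k,z \right)} = 172 \cdot \frac{1}{3} = \frac{172}{3}$)
$x{\left(-895,0 - 708 \right)} + \left(-655 - 957\right)^{2} = \frac{172}{3} + \left(-655 - 957\right)^{2} = \frac{172}{3} + \left(-1612\right)^{2} = \frac{172}{3} + 2598544 = \frac{7795804}{3}$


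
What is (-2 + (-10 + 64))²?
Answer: 2704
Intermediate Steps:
(-2 + (-10 + 64))² = (-2 + 54)² = 52² = 2704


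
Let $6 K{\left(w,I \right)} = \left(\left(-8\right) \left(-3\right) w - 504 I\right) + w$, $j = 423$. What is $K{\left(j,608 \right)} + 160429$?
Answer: $\frac{222239}{2} \approx 1.1112 \cdot 10^{5}$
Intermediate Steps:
$K{\left(w,I \right)} = - 84 I + \frac{25 w}{6}$ ($K{\left(w,I \right)} = \frac{\left(\left(-8\right) \left(-3\right) w - 504 I\right) + w}{6} = \frac{\left(24 w - 504 I\right) + w}{6} = \frac{\left(- 504 I + 24 w\right) + w}{6} = \frac{- 504 I + 25 w}{6} = - 84 I + \frac{25 w}{6}$)
$K{\left(j,608 \right)} + 160429 = \left(\left(-84\right) 608 + \frac{25}{6} \cdot 423\right) + 160429 = \left(-51072 + \frac{3525}{2}\right) + 160429 = - \frac{98619}{2} + 160429 = \frac{222239}{2}$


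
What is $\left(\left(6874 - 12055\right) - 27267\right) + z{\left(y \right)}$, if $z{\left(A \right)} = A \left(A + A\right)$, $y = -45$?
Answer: $-28398$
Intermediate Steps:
$z{\left(A \right)} = 2 A^{2}$ ($z{\left(A \right)} = A 2 A = 2 A^{2}$)
$\left(\left(6874 - 12055\right) - 27267\right) + z{\left(y \right)} = \left(\left(6874 - 12055\right) - 27267\right) + 2 \left(-45\right)^{2} = \left(\left(6874 - 12055\right) - 27267\right) + 2 \cdot 2025 = \left(-5181 - 27267\right) + 4050 = -32448 + 4050 = -28398$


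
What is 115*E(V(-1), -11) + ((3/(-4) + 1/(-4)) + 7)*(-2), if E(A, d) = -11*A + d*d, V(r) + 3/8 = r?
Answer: 125139/8 ≈ 15642.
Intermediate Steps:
V(r) = -3/8 + r
E(A, d) = d² - 11*A (E(A, d) = -11*A + d² = d² - 11*A)
115*E(V(-1), -11) + ((3/(-4) + 1/(-4)) + 7)*(-2) = 115*((-11)² - 11*(-3/8 - 1)) + ((3/(-4) + 1/(-4)) + 7)*(-2) = 115*(121 - 11*(-11/8)) + ((3*(-¼) + 1*(-¼)) + 7)*(-2) = 115*(121 + 121/8) + ((-¾ - ¼) + 7)*(-2) = 115*(1089/8) + (-1 + 7)*(-2) = 125235/8 + 6*(-2) = 125235/8 - 12 = 125139/8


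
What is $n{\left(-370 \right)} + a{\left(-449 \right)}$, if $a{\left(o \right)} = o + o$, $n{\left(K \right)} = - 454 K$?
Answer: $167082$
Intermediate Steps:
$a{\left(o \right)} = 2 o$
$n{\left(-370 \right)} + a{\left(-449 \right)} = \left(-454\right) \left(-370\right) + 2 \left(-449\right) = 167980 - 898 = 167082$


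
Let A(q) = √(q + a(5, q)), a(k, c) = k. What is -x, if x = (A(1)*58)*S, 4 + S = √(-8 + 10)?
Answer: 58*√6*(4 - √2) ≈ 367.36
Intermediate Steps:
S = -4 + √2 (S = -4 + √(-8 + 10) = -4 + √2 ≈ -2.5858)
A(q) = √(5 + q) (A(q) = √(q + 5) = √(5 + q))
x = 58*√6*(-4 + √2) (x = (√(5 + 1)*58)*(-4 + √2) = (√6*58)*(-4 + √2) = (58*√6)*(-4 + √2) = 58*√6*(-4 + √2) ≈ -367.36)
-x = -58*√6*(-4 + √2)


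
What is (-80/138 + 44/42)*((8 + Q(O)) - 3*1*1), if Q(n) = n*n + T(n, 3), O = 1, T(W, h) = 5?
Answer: 2486/483 ≈ 5.1470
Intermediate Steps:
Q(n) = 5 + n² (Q(n) = n*n + 5 = n² + 5 = 5 + n²)
(-80/138 + 44/42)*((8 + Q(O)) - 3*1*1) = (-80/138 + 44/42)*((8 + (5 + 1²)) - 3*1*1) = (-80*1/138 + 44*(1/42))*((8 + (5 + 1)) - 3*1) = (-40/69 + 22/21)*((8 + 6) - 3) = 226*(14 - 3)/483 = (226/483)*11 = 2486/483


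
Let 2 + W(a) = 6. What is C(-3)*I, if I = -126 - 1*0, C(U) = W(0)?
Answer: -504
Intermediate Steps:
W(a) = 4 (W(a) = -2 + 6 = 4)
C(U) = 4
I = -126 (I = -126 + 0 = -126)
C(-3)*I = 4*(-126) = -504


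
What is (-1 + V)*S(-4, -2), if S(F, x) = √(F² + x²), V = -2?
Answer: -6*√5 ≈ -13.416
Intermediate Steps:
(-1 + V)*S(-4, -2) = (-1 - 2)*√((-4)² + (-2)²) = -3*√(16 + 4) = -6*√5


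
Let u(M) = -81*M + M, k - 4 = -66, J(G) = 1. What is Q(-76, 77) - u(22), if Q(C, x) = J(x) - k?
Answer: 1823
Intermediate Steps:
k = -62 (k = 4 - 66 = -62)
u(M) = -80*M
Q(C, x) = 63 (Q(C, x) = 1 - 1*(-62) = 1 + 62 = 63)
Q(-76, 77) - u(22) = 63 - (-80)*22 = 63 - 1*(-1760) = 63 + 1760 = 1823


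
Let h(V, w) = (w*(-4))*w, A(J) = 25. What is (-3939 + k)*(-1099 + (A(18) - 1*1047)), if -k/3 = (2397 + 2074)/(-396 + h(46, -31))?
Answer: 35395135587/4240 ≈ 8.3479e+6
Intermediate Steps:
h(V, w) = -4*w² (h(V, w) = (-4*w)*w = -4*w²)
k = 13413/4240 (k = -3*(2397 + 2074)/(-396 - 4*(-31)²) = -13413/(-396 - 4*961) = -13413/(-396 - 3844) = -13413/(-4240) = -13413*(-1)/4240 = -3*(-4471/4240) = 13413/4240 ≈ 3.1634)
(-3939 + k)*(-1099 + (A(18) - 1*1047)) = (-3939 + 13413/4240)*(-1099 + (25 - 1*1047)) = -16687947*(-1099 + (25 - 1047))/4240 = -16687947*(-1099 - 1022)/4240 = -16687947/4240*(-2121) = 35395135587/4240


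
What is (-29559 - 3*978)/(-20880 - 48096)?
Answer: 10831/22992 ≈ 0.47108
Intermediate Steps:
(-29559 - 3*978)/(-20880 - 48096) = (-29559 - 2934)/(-68976) = -32493*(-1/68976) = 10831/22992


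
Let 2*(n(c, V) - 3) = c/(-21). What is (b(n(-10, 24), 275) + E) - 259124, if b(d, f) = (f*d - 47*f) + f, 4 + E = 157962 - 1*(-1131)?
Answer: -2347685/21 ≈ -1.1179e+5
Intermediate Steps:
n(c, V) = 3 - c/42 (n(c, V) = 3 + (c/(-21))/2 = 3 + (c*(-1/21))/2 = 3 + (-c/21)/2 = 3 - c/42)
E = 159089 (E = -4 + (157962 - 1*(-1131)) = -4 + (157962 + 1131) = -4 + 159093 = 159089)
b(d, f) = -46*f + d*f (b(d, f) = (d*f - 47*f) + f = (-47*f + d*f) + f = -46*f + d*f)
(b(n(-10, 24), 275) + E) - 259124 = (275*(-46 + (3 - 1/42*(-10))) + 159089) - 259124 = (275*(-46 + (3 + 5/21)) + 159089) - 259124 = (275*(-46 + 68/21) + 159089) - 259124 = (275*(-898/21) + 159089) - 259124 = (-246950/21 + 159089) - 259124 = 3093919/21 - 259124 = -2347685/21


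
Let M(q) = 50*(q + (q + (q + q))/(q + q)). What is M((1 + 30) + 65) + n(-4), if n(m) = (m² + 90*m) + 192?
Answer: 4723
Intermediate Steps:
n(m) = 192 + m² + 90*m
M(q) = 75 + 50*q (M(q) = 50*(q + (q + 2*q)/((2*q))) = 50*(q + (3*q)*(1/(2*q))) = 50*(q + 3/2) = 50*(3/2 + q) = 75 + 50*q)
M((1 + 30) + 65) + n(-4) = (75 + 50*((1 + 30) + 65)) + (192 + (-4)² + 90*(-4)) = (75 + 50*(31 + 65)) + (192 + 16 - 360) = (75 + 50*96) - 152 = (75 + 4800) - 152 = 4875 - 152 = 4723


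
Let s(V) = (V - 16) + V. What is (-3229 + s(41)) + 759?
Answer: -2404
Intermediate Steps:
s(V) = -16 + 2*V (s(V) = (-16 + V) + V = -16 + 2*V)
(-3229 + s(41)) + 759 = (-3229 + (-16 + 2*41)) + 759 = (-3229 + (-16 + 82)) + 759 = (-3229 + 66) + 759 = -3163 + 759 = -2404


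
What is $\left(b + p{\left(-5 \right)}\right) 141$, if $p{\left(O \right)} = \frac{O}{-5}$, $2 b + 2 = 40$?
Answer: $2820$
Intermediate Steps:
$b = 19$ ($b = -1 + \frac{1}{2} \cdot 40 = -1 + 20 = 19$)
$p{\left(O \right)} = - \frac{O}{5}$ ($p{\left(O \right)} = O \left(- \frac{1}{5}\right) = - \frac{O}{5}$)
$\left(b + p{\left(-5 \right)}\right) 141 = \left(19 - -1\right) 141 = \left(19 + 1\right) 141 = 20 \cdot 141 = 2820$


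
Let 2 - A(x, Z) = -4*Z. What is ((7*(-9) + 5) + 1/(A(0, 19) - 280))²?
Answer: 137288089/40804 ≈ 3364.6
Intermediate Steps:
A(x, Z) = 2 + 4*Z (A(x, Z) = 2 - (-4)*Z = 2 + 4*Z)
((7*(-9) + 5) + 1/(A(0, 19) - 280))² = ((7*(-9) + 5) + 1/((2 + 4*19) - 280))² = ((-63 + 5) + 1/((2 + 76) - 280))² = (-58 + 1/(78 - 280))² = (-58 + 1/(-202))² = (-58 - 1/202)² = (-11717/202)² = 137288089/40804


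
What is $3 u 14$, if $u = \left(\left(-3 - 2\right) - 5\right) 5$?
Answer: $-2100$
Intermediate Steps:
$u = -50$ ($u = \left(-5 - 5\right) 5 = \left(-10\right) 5 = -50$)
$3 u 14 = 3 \left(-50\right) 14 = \left(-150\right) 14 = -2100$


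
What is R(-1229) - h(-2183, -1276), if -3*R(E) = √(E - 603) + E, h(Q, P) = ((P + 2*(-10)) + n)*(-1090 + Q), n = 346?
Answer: -9326821/3 - 2*I*√458/3 ≈ -3.1089e+6 - 14.267*I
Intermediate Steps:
h(Q, P) = (-1090 + Q)*(326 + P) (h(Q, P) = ((P + 2*(-10)) + 346)*(-1090 + Q) = ((P - 20) + 346)*(-1090 + Q) = ((-20 + P) + 346)*(-1090 + Q) = (326 + P)*(-1090 + Q) = (-1090 + Q)*(326 + P))
R(E) = -E/3 - √(-603 + E)/3 (R(E) = -(√(E - 603) + E)/3 = -(√(-603 + E) + E)/3 = -(E + √(-603 + E))/3 = -E/3 - √(-603 + E)/3)
R(-1229) - h(-2183, -1276) = (-⅓*(-1229) - √(-603 - 1229)/3) - (-355340 - 1090*(-1276) + 326*(-2183) - 1276*(-2183)) = (1229/3 - 2*I*√458/3) - (-355340 + 1390840 - 711658 + 2785508) = (1229/3 - 2*I*√458/3) - 1*3109350 = (1229/3 - 2*I*√458/3) - 3109350 = -9326821/3 - 2*I*√458/3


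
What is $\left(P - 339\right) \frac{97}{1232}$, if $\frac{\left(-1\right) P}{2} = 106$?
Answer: $- \frac{53447}{1232} \approx -43.382$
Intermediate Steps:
$P = -212$ ($P = \left(-2\right) 106 = -212$)
$\left(P - 339\right) \frac{97}{1232} = \left(-212 - 339\right) \frac{97}{1232} = - 551 \cdot 97 \cdot \frac{1}{1232} = \left(-551\right) \frac{97}{1232} = - \frac{53447}{1232}$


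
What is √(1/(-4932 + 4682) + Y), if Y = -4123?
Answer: I*√10307510/50 ≈ 64.211*I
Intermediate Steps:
√(1/(-4932 + 4682) + Y) = √(1/(-4932 + 4682) - 4123) = √(1/(-250) - 4123) = √(-1/250 - 4123) = √(-1030751/250) = I*√10307510/50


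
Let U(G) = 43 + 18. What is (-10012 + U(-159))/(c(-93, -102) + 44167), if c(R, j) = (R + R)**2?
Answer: -9951/78763 ≈ -0.12634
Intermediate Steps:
c(R, j) = 4*R**2 (c(R, j) = (2*R)**2 = 4*R**2)
U(G) = 61
(-10012 + U(-159))/(c(-93, -102) + 44167) = (-10012 + 61)/(4*(-93)**2 + 44167) = -9951/(4*8649 + 44167) = -9951/(34596 + 44167) = -9951/78763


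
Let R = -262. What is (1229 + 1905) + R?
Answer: 2872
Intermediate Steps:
(1229 + 1905) + R = (1229 + 1905) - 262 = 3134 - 262 = 2872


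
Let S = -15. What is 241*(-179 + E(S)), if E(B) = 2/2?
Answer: -42898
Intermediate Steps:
E(B) = 1 (E(B) = 2*(½) = 1)
241*(-179 + E(S)) = 241*(-179 + 1) = 241*(-178) = -42898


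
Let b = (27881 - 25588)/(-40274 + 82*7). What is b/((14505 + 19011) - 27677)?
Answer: -2293/231808300 ≈ -9.8918e-6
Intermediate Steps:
b = -2293/39700 (b = 2293/(-40274 + 574) = 2293/(-39700) = 2293*(-1/39700) = -2293/39700 ≈ -0.057758)
b/((14505 + 19011) - 27677) = -2293/(39700*((14505 + 19011) - 27677)) = -2293/(39700*(33516 - 27677)) = -2293/39700/5839 = -2293/39700*1/5839 = -2293/231808300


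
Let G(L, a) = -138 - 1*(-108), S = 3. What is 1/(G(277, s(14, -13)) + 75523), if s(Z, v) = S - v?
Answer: 1/75493 ≈ 1.3246e-5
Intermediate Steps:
s(Z, v) = 3 - v
G(L, a) = -30 (G(L, a) = -138 + 108 = -30)
1/(G(277, s(14, -13)) + 75523) = 1/(-30 + 75523) = 1/75493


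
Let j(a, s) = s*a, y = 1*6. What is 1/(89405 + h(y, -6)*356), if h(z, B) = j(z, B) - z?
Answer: 1/74453 ≈ 1.3431e-5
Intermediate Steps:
y = 6
j(a, s) = a*s
h(z, B) = -z + B*z (h(z, B) = z*B - z = B*z - z = -z + B*z)
1/(89405 + h(y, -6)*356) = 1/(89405 + (6*(-1 - 6))*356) = 1/(89405 + (6*(-7))*356) = 1/(89405 - 42*356) = 1/(89405 - 14952) = 1/74453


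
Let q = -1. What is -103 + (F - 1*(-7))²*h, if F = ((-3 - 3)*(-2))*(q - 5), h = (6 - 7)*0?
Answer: -103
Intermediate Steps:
h = 0 (h = -1*0 = 0)
F = -72 (F = ((-3 - 3)*(-2))*(-1 - 5) = -6*(-2)*(-6) = 12*(-6) = -72)
-103 + (F - 1*(-7))²*h = -103 + (-72 - 1*(-7))²*0 = -103 + (-72 + 7)²*0 = -103 + (-65)²*0 = -103 + 4225*0 = -103 + 0 = -103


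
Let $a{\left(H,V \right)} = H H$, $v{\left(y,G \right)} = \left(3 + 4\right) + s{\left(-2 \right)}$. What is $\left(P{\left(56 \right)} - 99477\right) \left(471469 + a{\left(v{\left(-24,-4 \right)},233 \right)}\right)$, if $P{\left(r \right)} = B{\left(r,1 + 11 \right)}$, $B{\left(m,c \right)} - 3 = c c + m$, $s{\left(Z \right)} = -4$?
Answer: $-46805506972$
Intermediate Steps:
$v{\left(y,G \right)} = 3$ ($v{\left(y,G \right)} = \left(3 + 4\right) - 4 = 7 - 4 = 3$)
$a{\left(H,V \right)} = H^{2}$
$B{\left(m,c \right)} = 3 + m + c^{2}$ ($B{\left(m,c \right)} = 3 + \left(c c + m\right) = 3 + \left(c^{2} + m\right) = 3 + \left(m + c^{2}\right) = 3 + m + c^{2}$)
$P{\left(r \right)} = 147 + r$ ($P{\left(r \right)} = 3 + r + \left(1 + 11\right)^{2} = 3 + r + 12^{2} = 3 + r + 144 = 147 + r$)
$\left(P{\left(56 \right)} - 99477\right) \left(471469 + a{\left(v{\left(-24,-4 \right)},233 \right)}\right) = \left(\left(147 + 56\right) - 99477\right) \left(471469 + 3^{2}\right) = \left(203 - 99477\right) \left(471469 + 9\right) = \left(-99274\right) 471478 = -46805506972$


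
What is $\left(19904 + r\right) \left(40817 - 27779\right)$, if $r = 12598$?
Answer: $423761076$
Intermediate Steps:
$\left(19904 + r\right) \left(40817 - 27779\right) = \left(19904 + 12598\right) \left(40817 - 27779\right) = 32502 \cdot 13038 = 423761076$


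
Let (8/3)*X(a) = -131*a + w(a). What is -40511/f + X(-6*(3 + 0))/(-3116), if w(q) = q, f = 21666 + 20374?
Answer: -20390297/16374580 ≈ -1.2452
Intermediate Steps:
f = 42040
X(a) = -195*a/4 (X(a) = 3*(-131*a + a)/8 = 3*(-130*a)/8 = -195*a/4)
-40511/f + X(-6*(3 + 0))/(-3116) = -40511/42040 - (-585)*(3 + 0)/2/(-3116) = -40511*1/42040 - (-585)*3/2*(-1/3116) = -40511/42040 - 195/4*(-18)*(-1/3116) = -40511/42040 + (1755/2)*(-1/3116) = -40511/42040 - 1755/6232 = -20390297/16374580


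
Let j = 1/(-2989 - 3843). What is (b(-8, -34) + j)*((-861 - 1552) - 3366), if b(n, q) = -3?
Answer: 118452163/6832 ≈ 17338.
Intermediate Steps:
j = -1/6832 (j = 1/(-6832) = -1/6832 ≈ -0.00014637)
(b(-8, -34) + j)*((-861 - 1552) - 3366) = (-3 - 1/6832)*((-861 - 1552) - 3366) = -20497*(-2413 - 3366)/6832 = -20497/6832*(-5779) = 118452163/6832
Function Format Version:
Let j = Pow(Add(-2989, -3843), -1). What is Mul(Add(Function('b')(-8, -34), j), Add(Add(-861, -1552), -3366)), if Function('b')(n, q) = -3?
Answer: Rational(118452163, 6832) ≈ 17338.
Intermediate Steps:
j = Rational(-1, 6832) (j = Pow(-6832, -1) = Rational(-1, 6832) ≈ -0.00014637)
Mul(Add(Function('b')(-8, -34), j), Add(Add(-861, -1552), -3366)) = Mul(Add(-3, Rational(-1, 6832)), Add(Add(-861, -1552), -3366)) = Mul(Rational(-20497, 6832), Add(-2413, -3366)) = Mul(Rational(-20497, 6832), -5779) = Rational(118452163, 6832)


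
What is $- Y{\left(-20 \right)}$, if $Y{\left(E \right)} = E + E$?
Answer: $40$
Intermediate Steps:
$Y{\left(E \right)} = 2 E$
$- Y{\left(-20 \right)} = - 2 \left(-20\right) = \left(-1\right) \left(-40\right) = 40$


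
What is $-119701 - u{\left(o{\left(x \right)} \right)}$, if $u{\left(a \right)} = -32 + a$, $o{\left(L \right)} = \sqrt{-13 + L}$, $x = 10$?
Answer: $-119669 - i \sqrt{3} \approx -1.1967 \cdot 10^{5} - 1.732 i$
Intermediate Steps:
$-119701 - u{\left(o{\left(x \right)} \right)} = -119701 - \left(-32 + \sqrt{-13 + 10}\right) = -119701 - \left(-32 + \sqrt{-3}\right) = -119701 - \left(-32 + i \sqrt{3}\right) = -119701 + \left(32 - i \sqrt{3}\right) = -119669 - i \sqrt{3}$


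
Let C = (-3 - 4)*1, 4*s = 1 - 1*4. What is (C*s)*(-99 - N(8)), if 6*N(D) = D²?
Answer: -2303/4 ≈ -575.75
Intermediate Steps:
s = -¾ (s = (1 - 1*4)/4 = (1 - 4)/4 = (¼)*(-3) = -¾ ≈ -0.75000)
N(D) = D²/6
C = -7 (C = -7*1 = -7)
(C*s)*(-99 - N(8)) = (-7*(-¾))*(-99 - 8²/6) = 21*(-99 - 64/6)/4 = 21*(-99 - 1*32/3)/4 = 21*(-99 - 32/3)/4 = (21/4)*(-329/3) = -2303/4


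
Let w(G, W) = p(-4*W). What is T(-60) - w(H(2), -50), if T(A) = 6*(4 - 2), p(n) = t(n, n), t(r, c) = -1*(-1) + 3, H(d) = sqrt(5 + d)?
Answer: 8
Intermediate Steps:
t(r, c) = 4 (t(r, c) = 1 + 3 = 4)
p(n) = 4
w(G, W) = 4
T(A) = 12 (T(A) = 6*2 = 12)
T(-60) - w(H(2), -50) = 12 - 1*4 = 12 - 4 = 8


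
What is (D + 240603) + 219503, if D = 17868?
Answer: 477974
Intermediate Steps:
(D + 240603) + 219503 = (17868 + 240603) + 219503 = 258471 + 219503 = 477974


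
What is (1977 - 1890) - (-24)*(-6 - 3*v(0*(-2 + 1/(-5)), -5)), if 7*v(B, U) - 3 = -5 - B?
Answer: -255/7 ≈ -36.429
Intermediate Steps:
v(B, U) = -2/7 - B/7 (v(B, U) = 3/7 + (-5 - B)/7 = 3/7 + (-5/7 - B/7) = -2/7 - B/7)
(1977 - 1890) - (-24)*(-6 - 3*v(0*(-2 + 1/(-5)), -5)) = (1977 - 1890) - (-24)*(-6 - 3*(-2/7 - 0*(-2 + 1/(-5)))) = 87 - (-24)*(-6 - 3*(-2/7 - 0*(-2 - ⅕))) = 87 - (-24)*(-6 - 3*(-2/7 - 0*(-11)/5)) = 87 - (-24)*(-6 - 3*(-2/7 - ⅐*0)) = 87 - (-24)*(-6 - 3*(-2/7 + 0)) = 87 - (-24)*(-6 - 3*(-2/7)) = 87 - (-24)*(-6 + 6/7) = 87 - (-24)*(-36)/7 = 87 - 1*864/7 = 87 - 864/7 = -255/7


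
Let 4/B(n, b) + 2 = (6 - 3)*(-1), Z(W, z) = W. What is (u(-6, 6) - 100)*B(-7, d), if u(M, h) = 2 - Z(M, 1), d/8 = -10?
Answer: 368/5 ≈ 73.600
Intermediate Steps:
d = -80 (d = 8*(-10) = -80)
u(M, h) = 2 - M
B(n, b) = -⅘ (B(n, b) = 4/(-2 + (6 - 3)*(-1)) = 4/(-2 + 3*(-1)) = 4/(-2 - 3) = 4/(-5) = 4*(-⅕) = -⅘)
(u(-6, 6) - 100)*B(-7, d) = ((2 - 1*(-6)) - 100)*(-⅘) = ((2 + 6) - 100)*(-⅘) = (8 - 100)*(-⅘) = -92*(-⅘) = 368/5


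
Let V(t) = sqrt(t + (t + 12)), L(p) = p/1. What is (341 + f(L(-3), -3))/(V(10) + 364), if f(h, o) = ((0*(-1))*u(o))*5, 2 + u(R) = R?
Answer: 31031/33116 - 341*sqrt(2)/33116 ≈ 0.92248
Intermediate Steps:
u(R) = -2 + R
L(p) = p (L(p) = p*1 = p)
f(h, o) = 0 (f(h, o) = ((0*(-1))*(-2 + o))*5 = (0*(-2 + o))*5 = 0*5 = 0)
V(t) = sqrt(12 + 2*t) (V(t) = sqrt(t + (12 + t)) = sqrt(12 + 2*t))
(341 + f(L(-3), -3))/(V(10) + 364) = (341 + 0)/(sqrt(12 + 2*10) + 364) = 341/(sqrt(12 + 20) + 364) = 341/(sqrt(32) + 364) = 341/(4*sqrt(2) + 364) = 341/(364 + 4*sqrt(2))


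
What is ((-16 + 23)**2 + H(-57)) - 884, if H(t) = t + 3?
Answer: -889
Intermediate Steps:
H(t) = 3 + t
((-16 + 23)**2 + H(-57)) - 884 = ((-16 + 23)**2 + (3 - 57)) - 884 = (7**2 - 54) - 884 = (49 - 54) - 884 = -5 - 884 = -889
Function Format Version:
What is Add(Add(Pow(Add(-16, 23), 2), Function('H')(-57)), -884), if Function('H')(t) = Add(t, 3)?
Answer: -889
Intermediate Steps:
Function('H')(t) = Add(3, t)
Add(Add(Pow(Add(-16, 23), 2), Function('H')(-57)), -884) = Add(Add(Pow(Add(-16, 23), 2), Add(3, -57)), -884) = Add(Add(Pow(7, 2), -54), -884) = Add(Add(49, -54), -884) = Add(-5, -884) = -889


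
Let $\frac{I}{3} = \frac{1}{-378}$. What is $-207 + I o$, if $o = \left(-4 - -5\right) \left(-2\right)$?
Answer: $- \frac{13040}{63} \approx -206.98$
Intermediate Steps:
$I = - \frac{1}{126}$ ($I = \frac{3}{-378} = 3 \left(- \frac{1}{378}\right) = - \frac{1}{126} \approx -0.0079365$)
$o = -2$ ($o = \left(-4 + 5\right) \left(-2\right) = 1 \left(-2\right) = -2$)
$-207 + I o = -207 - - \frac{1}{63} = -207 + \frac{1}{63} = - \frac{13040}{63}$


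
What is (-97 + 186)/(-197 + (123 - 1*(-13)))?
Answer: -89/61 ≈ -1.4590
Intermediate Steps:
(-97 + 186)/(-197 + (123 - 1*(-13))) = 89/(-197 + (123 + 13)) = 89/(-197 + 136) = 89/(-61) = 89*(-1/61) = -89/61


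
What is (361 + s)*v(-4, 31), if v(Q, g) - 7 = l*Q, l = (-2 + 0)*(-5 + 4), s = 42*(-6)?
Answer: -109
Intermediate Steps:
s = -252
l = 2 (l = -2*(-1) = 2)
v(Q, g) = 7 + 2*Q
(361 + s)*v(-4, 31) = (361 - 252)*(7 + 2*(-4)) = 109*(7 - 8) = 109*(-1) = -109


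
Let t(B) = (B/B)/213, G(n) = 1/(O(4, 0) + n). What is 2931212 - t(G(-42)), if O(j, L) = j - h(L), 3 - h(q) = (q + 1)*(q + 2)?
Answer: 624348155/213 ≈ 2.9312e+6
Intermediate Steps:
h(q) = 3 - (1 + q)*(2 + q) (h(q) = 3 - (q + 1)*(q + 2) = 3 - (1 + q)*(2 + q))
O(j, L) = -1 + j + L² + 3*L (O(j, L) = j - (1 - L² - 3*L) = j + (-1 + L² + 3*L) = -1 + j + L² + 3*L)
G(n) = 1/(3 + n) (G(n) = 1/((-1 + 4 + 0² + 3*0) + n) = 1/((-1 + 4 + 0 + 0) + n) = 1/(3 + n))
t(B) = 1/213 (t(B) = 1*(1/213) = 1/213)
2931212 - t(G(-42)) = 2931212 - 1*1/213 = 2931212 - 1/213 = 624348155/213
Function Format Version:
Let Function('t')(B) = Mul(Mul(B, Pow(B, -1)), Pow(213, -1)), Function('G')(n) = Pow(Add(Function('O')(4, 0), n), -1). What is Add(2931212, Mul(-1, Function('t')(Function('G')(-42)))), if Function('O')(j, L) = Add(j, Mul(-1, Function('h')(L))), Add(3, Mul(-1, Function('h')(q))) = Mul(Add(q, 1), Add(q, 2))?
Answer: Rational(624348155, 213) ≈ 2.9312e+6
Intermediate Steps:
Function('h')(q) = Add(3, Mul(-1, Add(1, q), Add(2, q))) (Function('h')(q) = Add(3, Mul(-1, Mul(Add(q, 1), Add(q, 2)))) = Add(3, Mul(-1, Mul(Add(1, q), Add(2, q)))) = Add(3, Mul(-1, Add(1, q), Add(2, q))))
Function('O')(j, L) = Add(-1, j, Pow(L, 2), Mul(3, L)) (Function('O')(j, L) = Add(j, Mul(-1, Add(1, Mul(-1, Pow(L, 2)), Mul(-3, L)))) = Add(j, Add(-1, Pow(L, 2), Mul(3, L))) = Add(-1, j, Pow(L, 2), Mul(3, L)))
Function('G')(n) = Pow(Add(3, n), -1) (Function('G')(n) = Pow(Add(Add(-1, 4, Pow(0, 2), Mul(3, 0)), n), -1) = Pow(Add(Add(-1, 4, 0, 0), n), -1) = Pow(Add(3, n), -1))
Function('t')(B) = Rational(1, 213) (Function('t')(B) = Mul(1, Rational(1, 213)) = Rational(1, 213))
Add(2931212, Mul(-1, Function('t')(Function('G')(-42)))) = Add(2931212, Mul(-1, Rational(1, 213))) = Add(2931212, Rational(-1, 213)) = Rational(624348155, 213)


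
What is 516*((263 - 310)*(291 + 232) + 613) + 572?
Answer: -12366916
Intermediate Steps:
516*((263 - 310)*(291 + 232) + 613) + 572 = 516*(-47*523 + 613) + 572 = 516*(-24581 + 613) + 572 = 516*(-23968) + 572 = -12367488 + 572 = -12366916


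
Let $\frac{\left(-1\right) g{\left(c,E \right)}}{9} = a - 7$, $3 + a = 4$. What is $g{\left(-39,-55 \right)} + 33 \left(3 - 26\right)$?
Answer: $-705$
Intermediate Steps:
$a = 1$ ($a = -3 + 4 = 1$)
$g{\left(c,E \right)} = 54$ ($g{\left(c,E \right)} = - 9 \left(1 - 7\right) = \left(-9\right) \left(-6\right) = 54$)
$g{\left(-39,-55 \right)} + 33 \left(3 - 26\right) = 54 + 33 \left(3 - 26\right) = 54 + 33 \left(-23\right) = 54 - 759 = -705$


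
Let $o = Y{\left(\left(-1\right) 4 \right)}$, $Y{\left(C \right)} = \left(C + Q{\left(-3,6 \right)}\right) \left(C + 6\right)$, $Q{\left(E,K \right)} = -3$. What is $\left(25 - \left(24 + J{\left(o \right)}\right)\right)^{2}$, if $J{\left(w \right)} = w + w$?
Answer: $841$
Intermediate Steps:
$Y{\left(C \right)} = \left(-3 + C\right) \left(6 + C\right)$ ($Y{\left(C \right)} = \left(C - 3\right) \left(C + 6\right) = \left(-3 + C\right) \left(6 + C\right)$)
$o = -14$ ($o = -18 + \left(\left(-1\right) 4\right)^{2} + 3 \left(\left(-1\right) 4\right) = -18 + \left(-4\right)^{2} + 3 \left(-4\right) = -18 + 16 - 12 = -14$)
$J{\left(w \right)} = 2 w$
$\left(25 - \left(24 + J{\left(o \right)}\right)\right)^{2} = \left(25 - \left(24 + 2 \left(-14\right)\right)\right)^{2} = \left(25 - -4\right)^{2} = \left(25 + \left(-24 + 28\right)\right)^{2} = \left(25 + 4\right)^{2} = 29^{2} = 841$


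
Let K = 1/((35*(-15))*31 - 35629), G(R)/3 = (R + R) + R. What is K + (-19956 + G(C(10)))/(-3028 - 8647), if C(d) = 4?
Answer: 206783201/121195840 ≈ 1.7062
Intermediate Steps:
G(R) = 9*R (G(R) = 3*((R + R) + R) = 3*(2*R + R) = 3*(3*R) = 9*R)
K = -1/51904 (K = 1/(-525*31 - 35629) = 1/(-16275 - 35629) = 1/(-51904) = -1/51904 ≈ -1.9266e-5)
K + (-19956 + G(C(10)))/(-3028 - 8647) = -1/51904 + (-19956 + 9*4)/(-3028 - 8647) = -1/51904 + (-19956 + 36)/(-11675) = -1/51904 - 19920*(-1/11675) = -1/51904 + 3984/2335 = 206783201/121195840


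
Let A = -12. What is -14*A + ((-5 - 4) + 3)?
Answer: 162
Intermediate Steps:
-14*A + ((-5 - 4) + 3) = -14*(-12) + ((-5 - 4) + 3) = 168 + (-9 + 3) = 168 - 6 = 162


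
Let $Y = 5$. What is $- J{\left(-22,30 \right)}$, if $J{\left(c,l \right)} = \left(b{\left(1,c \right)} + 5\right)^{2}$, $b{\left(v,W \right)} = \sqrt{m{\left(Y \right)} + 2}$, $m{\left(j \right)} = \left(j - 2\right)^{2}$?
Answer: $- \left(5 + \sqrt{11}\right)^{2} \approx -69.166$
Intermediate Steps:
$m{\left(j \right)} = \left(-2 + j\right)^{2}$
$b{\left(v,W \right)} = \sqrt{11}$ ($b{\left(v,W \right)} = \sqrt{\left(-2 + 5\right)^{2} + 2} = \sqrt{3^{2} + 2} = \sqrt{9 + 2} = \sqrt{11}$)
$J{\left(c,l \right)} = \left(5 + \sqrt{11}\right)^{2}$ ($J{\left(c,l \right)} = \left(\sqrt{11} + 5\right)^{2} = \left(5 + \sqrt{11}\right)^{2}$)
$- J{\left(-22,30 \right)} = - \left(5 + \sqrt{11}\right)^{2}$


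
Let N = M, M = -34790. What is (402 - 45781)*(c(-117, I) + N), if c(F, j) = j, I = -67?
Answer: 1581775803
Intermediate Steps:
N = -34790
(402 - 45781)*(c(-117, I) + N) = (402 - 45781)*(-67 - 34790) = -45379*(-34857) = 1581775803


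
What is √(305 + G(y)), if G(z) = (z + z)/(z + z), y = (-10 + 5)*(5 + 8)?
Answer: 3*√34 ≈ 17.493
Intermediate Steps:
y = -65 (y = -5*13 = -65)
G(z) = 1 (G(z) = (2*z)/((2*z)) = (2*z)*(1/(2*z)) = 1)
√(305 + G(y)) = √(305 + 1) = √306 = 3*√34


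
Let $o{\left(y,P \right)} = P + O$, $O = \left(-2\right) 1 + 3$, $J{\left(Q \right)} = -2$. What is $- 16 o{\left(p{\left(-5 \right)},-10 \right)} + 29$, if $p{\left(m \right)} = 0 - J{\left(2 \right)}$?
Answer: $173$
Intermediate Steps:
$p{\left(m \right)} = 2$ ($p{\left(m \right)} = 0 - -2 = 0 + 2 = 2$)
$O = 1$ ($O = -2 + 3 = 1$)
$o{\left(y,P \right)} = 1 + P$ ($o{\left(y,P \right)} = P + 1 = 1 + P$)
$- 16 o{\left(p{\left(-5 \right)},-10 \right)} + 29 = - 16 \left(1 - 10\right) + 29 = \left(-16\right) \left(-9\right) + 29 = 144 + 29 = 173$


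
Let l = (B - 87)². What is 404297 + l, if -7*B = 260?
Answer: 20565714/49 ≈ 4.1971e+5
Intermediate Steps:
B = -260/7 (B = -⅐*260 = -260/7 ≈ -37.143)
l = 755161/49 (l = (-260/7 - 87)² = (-869/7)² = 755161/49 ≈ 15411.)
404297 + l = 404297 + 755161/49 = 20565714/49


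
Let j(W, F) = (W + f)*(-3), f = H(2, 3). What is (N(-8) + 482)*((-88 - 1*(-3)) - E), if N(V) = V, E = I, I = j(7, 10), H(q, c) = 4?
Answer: -24648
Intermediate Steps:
f = 4
j(W, F) = -12 - 3*W (j(W, F) = (W + 4)*(-3) = (4 + W)*(-3) = -12 - 3*W)
I = -33 (I = -12 - 3*7 = -12 - 21 = -33)
E = -33
(N(-8) + 482)*((-88 - 1*(-3)) - E) = (-8 + 482)*((-88 - 1*(-3)) - 1*(-33)) = 474*((-88 + 3) + 33) = 474*(-85 + 33) = 474*(-52) = -24648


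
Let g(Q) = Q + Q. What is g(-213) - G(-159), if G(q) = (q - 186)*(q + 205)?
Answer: 15444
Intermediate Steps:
G(q) = (-186 + q)*(205 + q)
g(Q) = 2*Q
g(-213) - G(-159) = 2*(-213) - (-38130 + (-159)² + 19*(-159)) = -426 - (-38130 + 25281 - 3021) = -426 - 1*(-15870) = -426 + 15870 = 15444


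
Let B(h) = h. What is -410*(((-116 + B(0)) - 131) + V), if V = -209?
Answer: 186960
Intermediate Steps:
-410*(((-116 + B(0)) - 131) + V) = -410*(((-116 + 0) - 131) - 209) = -410*((-116 - 131) - 209) = -410*(-247 - 209) = -410*(-456) = 186960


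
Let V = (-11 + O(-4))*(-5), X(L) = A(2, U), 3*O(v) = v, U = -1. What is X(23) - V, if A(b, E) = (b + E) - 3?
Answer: -191/3 ≈ -63.667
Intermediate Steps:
A(b, E) = -3 + E + b (A(b, E) = (E + b) - 3 = -3 + E + b)
O(v) = v/3
X(L) = -2 (X(L) = -3 - 1 + 2 = -2)
V = 185/3 (V = (-11 + (1/3)*(-4))*(-5) = (-11 - 4/3)*(-5) = -37/3*(-5) = 185/3 ≈ 61.667)
X(23) - V = -2 - 1*185/3 = -2 - 185/3 = -191/3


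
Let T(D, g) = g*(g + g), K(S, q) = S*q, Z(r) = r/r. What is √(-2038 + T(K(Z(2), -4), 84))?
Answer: √12074 ≈ 109.88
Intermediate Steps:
Z(r) = 1
T(D, g) = 2*g² (T(D, g) = g*(2*g) = 2*g²)
√(-2038 + T(K(Z(2), -4), 84)) = √(-2038 + 2*84²) = √(-2038 + 2*7056) = √(-2038 + 14112) = √12074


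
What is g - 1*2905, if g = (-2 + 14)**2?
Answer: -2761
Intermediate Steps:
g = 144 (g = 12**2 = 144)
g - 1*2905 = 144 - 1*2905 = 144 - 2905 = -2761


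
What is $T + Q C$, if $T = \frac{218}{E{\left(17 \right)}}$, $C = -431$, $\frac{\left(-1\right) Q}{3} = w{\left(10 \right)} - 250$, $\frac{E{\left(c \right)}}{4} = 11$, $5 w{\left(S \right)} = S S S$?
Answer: $- \frac{1422191}{22} \approx -64645.0$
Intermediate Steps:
$w{\left(S \right)} = \frac{S^{3}}{5}$ ($w{\left(S \right)} = \frac{S S S}{5} = \frac{S^{2} S}{5} = \frac{S^{3}}{5}$)
$E{\left(c \right)} = 44$ ($E{\left(c \right)} = 4 \cdot 11 = 44$)
$Q = 150$ ($Q = - 3 \left(\frac{10^{3}}{5} - 250\right) = - 3 \left(\frac{1}{5} \cdot 1000 - 250\right) = - 3 \left(200 - 250\right) = \left(-3\right) \left(-50\right) = 150$)
$T = \frac{109}{22}$ ($T = \frac{218}{44} = 218 \cdot \frac{1}{44} = \frac{109}{22} \approx 4.9545$)
$T + Q C = \frac{109}{22} + 150 \left(-431\right) = \frac{109}{22} - 64650 = - \frac{1422191}{22}$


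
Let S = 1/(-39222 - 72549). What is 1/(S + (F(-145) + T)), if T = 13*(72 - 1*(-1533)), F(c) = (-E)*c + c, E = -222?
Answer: -111771/1282013371 ≈ -8.7184e-5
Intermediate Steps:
F(c) = 223*c (F(c) = (-1*(-222))*c + c = 222*c + c = 223*c)
T = 20865 (T = 13*(72 + 1533) = 13*1605 = 20865)
S = -1/111771 (S = 1/(-111771) = -1/111771 ≈ -8.9469e-6)
1/(S + (F(-145) + T)) = 1/(-1/111771 + (223*(-145) + 20865)) = 1/(-1/111771 + (-32335 + 20865)) = 1/(-1/111771 - 11470) = 1/(-1282013371/111771) = -111771/1282013371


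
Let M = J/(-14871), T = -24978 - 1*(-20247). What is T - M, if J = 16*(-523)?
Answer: -70363069/14871 ≈ -4731.6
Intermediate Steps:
J = -8368
T = -4731 (T = -24978 + 20247 = -4731)
M = 8368/14871 (M = -8368/(-14871) = -8368*(-1/14871) = 8368/14871 ≈ 0.56271)
T - M = -4731 - 1*8368/14871 = -4731 - 8368/14871 = -70363069/14871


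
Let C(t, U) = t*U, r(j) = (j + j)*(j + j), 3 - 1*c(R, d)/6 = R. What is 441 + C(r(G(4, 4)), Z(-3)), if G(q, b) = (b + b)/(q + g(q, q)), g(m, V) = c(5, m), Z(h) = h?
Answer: 429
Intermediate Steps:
c(R, d) = 18 - 6*R
g(m, V) = -12 (g(m, V) = 18 - 6*5 = 18 - 30 = -12)
G(q, b) = 2*b/(-12 + q) (G(q, b) = (b + b)/(q - 12) = (2*b)/(-12 + q) = 2*b/(-12 + q))
r(j) = 4*j**2 (r(j) = (2*j)*(2*j) = 4*j**2)
C(t, U) = U*t
441 + C(r(G(4, 4)), Z(-3)) = 441 - 12*(2*4/(-12 + 4))**2 = 441 - 12*(2*4/(-8))**2 = 441 - 12*(2*4*(-1/8))**2 = 441 - 12*(-1)**2 = 441 - 12 = 429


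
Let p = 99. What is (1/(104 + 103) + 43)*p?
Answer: 97922/23 ≈ 4257.5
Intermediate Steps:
(1/(104 + 103) + 43)*p = (1/(104 + 103) + 43)*99 = (1/207 + 43)*99 = (8902/207)*99 = 97922/23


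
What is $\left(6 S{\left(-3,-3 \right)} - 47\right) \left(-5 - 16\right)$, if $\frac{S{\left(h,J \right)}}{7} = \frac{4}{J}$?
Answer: $2163$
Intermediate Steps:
$S{\left(h,J \right)} = \frac{28}{J}$ ($S{\left(h,J \right)} = 7 \frac{4}{J} = \frac{28}{J}$)
$\left(6 S{\left(-3,-3 \right)} - 47\right) \left(-5 - 16\right) = \left(6 \frac{28}{-3} - 47\right) \left(-5 - 16\right) = \left(6 \cdot 28 \left(- \frac{1}{3}\right) - 47\right) \left(-5 - 16\right) = \left(6 \left(- \frac{28}{3}\right) - 47\right) \left(-21\right) = \left(-56 - 47\right) \left(-21\right) = \left(-103\right) \left(-21\right) = 2163$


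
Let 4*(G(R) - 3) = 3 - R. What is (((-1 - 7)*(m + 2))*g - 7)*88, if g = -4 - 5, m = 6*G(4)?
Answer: 116600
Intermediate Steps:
G(R) = 15/4 - R/4 (G(R) = 3 + (3 - R)/4 = 3 + (3/4 - R/4) = 15/4 - R/4)
m = 33/2 (m = 6*(15/4 - 1/4*4) = 6*(15/4 - 1) = 6*(11/4) = 33/2 ≈ 16.500)
g = -9
(((-1 - 7)*(m + 2))*g - 7)*88 = (((-1 - 7)*(33/2 + 2))*(-9) - 7)*88 = (-8*37/2*(-9) - 7)*88 = (-148*(-9) - 7)*88 = (1332 - 7)*88 = 1325*88 = 116600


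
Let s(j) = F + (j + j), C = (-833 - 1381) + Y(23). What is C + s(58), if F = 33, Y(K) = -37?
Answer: -2102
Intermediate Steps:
C = -2251 (C = (-833 - 1381) - 37 = -2214 - 37 = -2251)
s(j) = 33 + 2*j (s(j) = 33 + (j + j) = 33 + 2*j)
C + s(58) = -2251 + (33 + 2*58) = -2251 + (33 + 116) = -2251 + 149 = -2102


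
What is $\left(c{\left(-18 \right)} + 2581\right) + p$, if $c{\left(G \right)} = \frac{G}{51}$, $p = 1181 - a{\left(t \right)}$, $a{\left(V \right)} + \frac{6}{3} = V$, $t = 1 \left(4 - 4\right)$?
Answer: $\frac{63982}{17} \approx 3763.6$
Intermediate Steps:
$t = 0$ ($t = 1 \cdot 0 = 0$)
$a{\left(V \right)} = -2 + V$
$p = 1183$ ($p = 1181 - \left(-2 + 0\right) = 1181 - -2 = 1181 + 2 = 1183$)
$c{\left(G \right)} = \frac{G}{51}$ ($c{\left(G \right)} = G \frac{1}{51} = \frac{G}{51}$)
$\left(c{\left(-18 \right)} + 2581\right) + p = \left(\frac{1}{51} \left(-18\right) + 2581\right) + 1183 = \left(- \frac{6}{17} + 2581\right) + 1183 = \frac{43871}{17} + 1183 = \frac{63982}{17}$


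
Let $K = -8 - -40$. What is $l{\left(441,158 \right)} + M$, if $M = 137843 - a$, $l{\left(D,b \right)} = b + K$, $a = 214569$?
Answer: $-76536$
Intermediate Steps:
$K = 32$ ($K = -8 + 40 = 32$)
$l{\left(D,b \right)} = 32 + b$ ($l{\left(D,b \right)} = b + 32 = 32 + b$)
$M = -76726$ ($M = 137843 - 214569 = -76726$)
$l{\left(441,158 \right)} + M = \left(32 + 158\right) - 76726 = 190 - 76726 = -76536$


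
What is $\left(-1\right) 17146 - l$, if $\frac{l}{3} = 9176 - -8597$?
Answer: $-70465$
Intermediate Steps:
$l = 53319$ ($l = 3 \left(9176 - -8597\right) = 3 \left(9176 + 8597\right) = 3 \cdot 17773 = 53319$)
$\left(-1\right) 17146 - l = \left(-1\right) 17146 - 53319 = -17146 - 53319 = -70465$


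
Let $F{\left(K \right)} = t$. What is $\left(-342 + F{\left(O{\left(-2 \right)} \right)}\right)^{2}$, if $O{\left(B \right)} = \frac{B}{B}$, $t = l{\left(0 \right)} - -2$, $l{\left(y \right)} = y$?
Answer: $115600$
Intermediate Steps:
$t = 2$ ($t = 0 - -2 = 0 + 2 = 2$)
$O{\left(B \right)} = 1$
$F{\left(K \right)} = 2$
$\left(-342 + F{\left(O{\left(-2 \right)} \right)}\right)^{2} = \left(-342 + 2\right)^{2} = \left(-340\right)^{2} = 115600$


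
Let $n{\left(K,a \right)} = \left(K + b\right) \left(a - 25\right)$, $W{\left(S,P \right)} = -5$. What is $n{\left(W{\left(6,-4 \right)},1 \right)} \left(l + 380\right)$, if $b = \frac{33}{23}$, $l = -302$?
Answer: $\frac{153504}{23} \approx 6674.1$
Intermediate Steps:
$b = \frac{33}{23}$ ($b = 33 \cdot \frac{1}{23} = \frac{33}{23} \approx 1.4348$)
$n{\left(K,a \right)} = \left(-25 + a\right) \left(\frac{33}{23} + K\right)$ ($n{\left(K,a \right)} = \left(K + \frac{33}{23}\right) \left(a - 25\right) = \left(\frac{33}{23} + K\right) \left(-25 + a\right) = \left(-25 + a\right) \left(\frac{33}{23} + K\right)$)
$n{\left(W{\left(6,-4 \right)},1 \right)} \left(l + 380\right) = \left(- \frac{825}{23} - -125 + \frac{33}{23} \cdot 1 - 5\right) \left(-302 + 380\right) = \left(- \frac{825}{23} + 125 + \frac{33}{23} - 5\right) 78 = \frac{1968}{23} \cdot 78 = \frac{153504}{23}$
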